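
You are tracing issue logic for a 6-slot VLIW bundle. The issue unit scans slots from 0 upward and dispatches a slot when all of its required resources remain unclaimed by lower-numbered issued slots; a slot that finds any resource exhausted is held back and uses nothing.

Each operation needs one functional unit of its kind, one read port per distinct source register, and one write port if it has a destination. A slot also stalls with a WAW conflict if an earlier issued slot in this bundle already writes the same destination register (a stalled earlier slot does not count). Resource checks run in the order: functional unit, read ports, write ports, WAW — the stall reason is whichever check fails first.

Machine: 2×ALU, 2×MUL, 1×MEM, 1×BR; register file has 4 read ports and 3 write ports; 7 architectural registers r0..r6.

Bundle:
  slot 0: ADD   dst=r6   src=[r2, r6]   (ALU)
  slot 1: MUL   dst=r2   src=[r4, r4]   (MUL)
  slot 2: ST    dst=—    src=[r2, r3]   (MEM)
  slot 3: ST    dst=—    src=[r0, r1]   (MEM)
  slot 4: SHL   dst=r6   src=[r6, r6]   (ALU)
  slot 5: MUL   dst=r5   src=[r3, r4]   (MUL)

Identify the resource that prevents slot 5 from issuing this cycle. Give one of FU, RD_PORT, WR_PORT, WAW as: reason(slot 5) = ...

#0 ALU src=r2,r6 dispatched  <A:1 Mu:2 Ld:1 B:1 rd:2 wr:2>
#1 MUL src=r4,r4 dispatched  <A:1 Mu:1 Ld:1 B:1 rd:1 wr:1>
#2 MEM src=r2,r3 held:RD_PORT  <A:1 Mu:1 Ld:1 B:1 rd:1 wr:1>
#3 MEM src=r0,r1 held:RD_PORT  <A:1 Mu:1 Ld:1 B:1 rd:1 wr:1>
#4 ALU src=r6,r6 held:WAW  <A:1 Mu:1 Ld:1 B:1 rd:1 wr:1>
#5 MUL src=r3,r4 held:RD_PORT  <A:1 Mu:1 Ld:1 B:1 rd:1 wr:1>

reason(slot 5) = RD_PORT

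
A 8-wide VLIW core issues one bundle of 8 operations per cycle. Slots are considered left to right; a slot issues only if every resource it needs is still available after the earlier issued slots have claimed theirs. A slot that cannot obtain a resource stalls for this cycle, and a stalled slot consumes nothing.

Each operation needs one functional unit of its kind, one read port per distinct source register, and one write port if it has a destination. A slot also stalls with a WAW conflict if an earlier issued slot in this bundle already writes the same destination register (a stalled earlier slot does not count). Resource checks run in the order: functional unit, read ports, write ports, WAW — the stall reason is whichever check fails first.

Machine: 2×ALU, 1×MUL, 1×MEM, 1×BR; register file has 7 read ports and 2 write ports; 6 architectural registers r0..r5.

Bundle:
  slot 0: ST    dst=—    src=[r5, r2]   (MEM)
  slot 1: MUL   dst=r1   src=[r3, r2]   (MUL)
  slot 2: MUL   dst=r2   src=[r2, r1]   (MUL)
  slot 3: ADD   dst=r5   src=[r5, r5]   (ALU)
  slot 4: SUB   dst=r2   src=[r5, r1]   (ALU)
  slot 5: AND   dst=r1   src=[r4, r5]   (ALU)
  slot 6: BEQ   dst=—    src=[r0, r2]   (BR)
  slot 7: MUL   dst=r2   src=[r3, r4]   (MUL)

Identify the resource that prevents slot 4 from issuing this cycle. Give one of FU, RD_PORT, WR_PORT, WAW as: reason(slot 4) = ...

(0) want 1×MEM +2rd +0wr — yes → AL2|MU1|ME0|BR1|rd5|wr2
(1) want 1×MUL +2rd +1wr — yes → AL2|MU0|ME0|BR1|rd3|wr1
(2) want 1×MUL +2rd +1wr — FU → AL2|MU0|ME0|BR1|rd3|wr1
(3) want 1×ALU +1rd +1wr — yes → AL1|MU0|ME0|BR1|rd2|wr0
(4) want 1×ALU +2rd +1wr — WR_PORT → AL1|MU0|ME0|BR1|rd2|wr0
(5) want 1×ALU +2rd +1wr — WR_PORT → AL1|MU0|ME0|BR1|rd2|wr0
(6) want 1×BR +2rd +0wr — yes → AL1|MU0|ME0|BR0|rd0|wr0
(7) want 1×MUL +2rd +1wr — FU → AL1|MU0|ME0|BR0|rd0|wr0

reason(slot 4) = WR_PORT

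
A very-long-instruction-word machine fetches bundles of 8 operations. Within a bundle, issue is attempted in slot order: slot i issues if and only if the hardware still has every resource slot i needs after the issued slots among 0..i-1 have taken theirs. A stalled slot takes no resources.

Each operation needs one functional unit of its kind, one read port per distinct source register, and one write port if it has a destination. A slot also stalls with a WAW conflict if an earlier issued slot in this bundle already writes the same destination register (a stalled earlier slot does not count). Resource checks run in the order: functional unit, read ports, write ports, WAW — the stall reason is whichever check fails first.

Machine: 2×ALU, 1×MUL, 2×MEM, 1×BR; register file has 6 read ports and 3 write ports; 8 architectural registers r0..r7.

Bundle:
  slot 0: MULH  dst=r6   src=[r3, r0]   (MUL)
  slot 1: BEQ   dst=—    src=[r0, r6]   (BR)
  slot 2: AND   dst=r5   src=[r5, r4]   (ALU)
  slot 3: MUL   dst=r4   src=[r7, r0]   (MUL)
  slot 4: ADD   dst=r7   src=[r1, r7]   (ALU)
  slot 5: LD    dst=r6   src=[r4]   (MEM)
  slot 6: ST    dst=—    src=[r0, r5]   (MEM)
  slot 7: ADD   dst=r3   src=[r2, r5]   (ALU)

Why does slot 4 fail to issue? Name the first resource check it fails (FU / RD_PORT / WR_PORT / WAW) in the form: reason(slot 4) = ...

[0] MUL needs rd=2 wr=1: ok; after: ALU=2 MUL=0 MEM=2 BR=1, R=4, W=2
[1] BR needs rd=2 wr=0: ok; after: ALU=2 MUL=0 MEM=2 BR=0, R=2, W=2
[2] ALU needs rd=2 wr=1: ok; after: ALU=1 MUL=0 MEM=2 BR=0, R=0, W=1
[3] MUL needs rd=2 wr=1: FU; after: ALU=1 MUL=0 MEM=2 BR=0, R=0, W=1
[4] ALU needs rd=2 wr=1: RD_PORT; after: ALU=1 MUL=0 MEM=2 BR=0, R=0, W=1
[5] MEM needs rd=1 wr=1: RD_PORT; after: ALU=1 MUL=0 MEM=2 BR=0, R=0, W=1
[6] MEM needs rd=2 wr=0: RD_PORT; after: ALU=1 MUL=0 MEM=2 BR=0, R=0, W=1
[7] ALU needs rd=2 wr=1: RD_PORT; after: ALU=1 MUL=0 MEM=2 BR=0, R=0, W=1

reason(slot 4) = RD_PORT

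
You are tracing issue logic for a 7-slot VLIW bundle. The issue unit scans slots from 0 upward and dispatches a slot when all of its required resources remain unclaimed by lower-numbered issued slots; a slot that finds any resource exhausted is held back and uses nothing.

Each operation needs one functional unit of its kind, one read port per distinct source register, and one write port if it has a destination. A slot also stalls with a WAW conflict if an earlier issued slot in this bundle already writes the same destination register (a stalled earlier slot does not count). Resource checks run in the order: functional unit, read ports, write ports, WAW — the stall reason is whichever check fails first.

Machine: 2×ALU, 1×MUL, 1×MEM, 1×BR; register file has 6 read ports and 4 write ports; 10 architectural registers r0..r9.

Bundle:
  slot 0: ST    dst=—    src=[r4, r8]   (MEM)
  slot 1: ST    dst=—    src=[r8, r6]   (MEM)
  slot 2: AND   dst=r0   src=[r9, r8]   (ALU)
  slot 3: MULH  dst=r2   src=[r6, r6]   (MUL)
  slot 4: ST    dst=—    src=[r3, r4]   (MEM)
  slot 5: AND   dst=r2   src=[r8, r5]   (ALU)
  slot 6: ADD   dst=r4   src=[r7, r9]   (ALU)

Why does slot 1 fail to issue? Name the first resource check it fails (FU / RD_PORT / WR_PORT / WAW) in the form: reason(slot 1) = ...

reason(slot 1) = FU

slot 0 (MEM): ISSUE — free A2,Mu1,Ld0,B1 rp4 wp4
slot 1 (MEM): stall FU — free A2,Mu1,Ld0,B1 rp4 wp4
slot 2 (ALU): ISSUE — free A1,Mu1,Ld0,B1 rp2 wp3
slot 3 (MUL): ISSUE — free A1,Mu0,Ld0,B1 rp1 wp2
slot 4 (MEM): stall FU — free A1,Mu0,Ld0,B1 rp1 wp2
slot 5 (ALU): stall RD_PORT — free A1,Mu0,Ld0,B1 rp1 wp2
slot 6 (ALU): stall RD_PORT — free A1,Mu0,Ld0,B1 rp1 wp2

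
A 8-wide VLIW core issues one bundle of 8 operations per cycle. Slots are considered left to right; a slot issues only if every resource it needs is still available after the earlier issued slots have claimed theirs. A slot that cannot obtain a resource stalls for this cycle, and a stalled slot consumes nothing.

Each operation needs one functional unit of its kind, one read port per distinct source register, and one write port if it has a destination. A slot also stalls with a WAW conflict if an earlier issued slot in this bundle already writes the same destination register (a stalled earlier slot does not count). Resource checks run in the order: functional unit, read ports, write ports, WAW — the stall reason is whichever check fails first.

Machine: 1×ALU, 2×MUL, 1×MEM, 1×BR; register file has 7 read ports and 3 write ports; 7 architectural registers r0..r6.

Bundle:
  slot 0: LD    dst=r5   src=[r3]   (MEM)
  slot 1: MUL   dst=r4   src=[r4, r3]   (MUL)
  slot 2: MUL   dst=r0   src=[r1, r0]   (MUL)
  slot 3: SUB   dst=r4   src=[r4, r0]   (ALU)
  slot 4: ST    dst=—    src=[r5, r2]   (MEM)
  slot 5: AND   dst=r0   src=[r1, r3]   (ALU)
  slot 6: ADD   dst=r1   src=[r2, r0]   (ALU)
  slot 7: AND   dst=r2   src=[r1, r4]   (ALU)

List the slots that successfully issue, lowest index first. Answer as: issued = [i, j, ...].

slot 0 (MEM): ISSUE — free A1,Mu2,Ld0,B1 rp6 wp2
slot 1 (MUL): ISSUE — free A1,Mu1,Ld0,B1 rp4 wp1
slot 2 (MUL): ISSUE — free A1,Mu0,Ld0,B1 rp2 wp0
slot 3 (ALU): stall WR_PORT — free A1,Mu0,Ld0,B1 rp2 wp0
slot 4 (MEM): stall FU — free A1,Mu0,Ld0,B1 rp2 wp0
slot 5 (ALU): stall WR_PORT — free A1,Mu0,Ld0,B1 rp2 wp0
slot 6 (ALU): stall WR_PORT — free A1,Mu0,Ld0,B1 rp2 wp0
slot 7 (ALU): stall WR_PORT — free A1,Mu0,Ld0,B1 rp2 wp0

issued = [0, 1, 2]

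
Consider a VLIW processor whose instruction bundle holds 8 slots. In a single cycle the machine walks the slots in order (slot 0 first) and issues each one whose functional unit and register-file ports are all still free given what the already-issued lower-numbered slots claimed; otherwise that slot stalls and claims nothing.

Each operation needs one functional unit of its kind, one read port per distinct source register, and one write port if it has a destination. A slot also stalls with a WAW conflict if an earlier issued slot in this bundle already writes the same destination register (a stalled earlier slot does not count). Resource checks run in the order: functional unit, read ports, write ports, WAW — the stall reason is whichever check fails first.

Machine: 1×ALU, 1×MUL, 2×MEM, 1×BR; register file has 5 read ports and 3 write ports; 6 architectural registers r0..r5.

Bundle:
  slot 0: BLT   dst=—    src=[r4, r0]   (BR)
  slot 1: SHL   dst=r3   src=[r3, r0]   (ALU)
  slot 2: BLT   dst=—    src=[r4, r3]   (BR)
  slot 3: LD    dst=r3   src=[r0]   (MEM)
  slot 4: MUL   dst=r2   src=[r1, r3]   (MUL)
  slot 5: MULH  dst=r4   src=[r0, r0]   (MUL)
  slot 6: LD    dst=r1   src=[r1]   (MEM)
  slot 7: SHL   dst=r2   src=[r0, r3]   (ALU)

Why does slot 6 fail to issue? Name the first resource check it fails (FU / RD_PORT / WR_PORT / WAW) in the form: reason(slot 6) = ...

reason(slot 6) = RD_PORT

#0 BR src=r4,r0 dispatched  <A:1 Mu:1 Ld:2 B:0 rd:3 wr:3>
#1 ALU src=r3,r0 dispatched  <A:0 Mu:1 Ld:2 B:0 rd:1 wr:2>
#2 BR src=r4,r3 held:FU  <A:0 Mu:1 Ld:2 B:0 rd:1 wr:2>
#3 MEM src=r0 held:WAW  <A:0 Mu:1 Ld:2 B:0 rd:1 wr:2>
#4 MUL src=r1,r3 held:RD_PORT  <A:0 Mu:1 Ld:2 B:0 rd:1 wr:2>
#5 MUL src=r0,r0 dispatched  <A:0 Mu:0 Ld:2 B:0 rd:0 wr:1>
#6 MEM src=r1 held:RD_PORT  <A:0 Mu:0 Ld:2 B:0 rd:0 wr:1>
#7 ALU src=r0,r3 held:FU  <A:0 Mu:0 Ld:2 B:0 rd:0 wr:1>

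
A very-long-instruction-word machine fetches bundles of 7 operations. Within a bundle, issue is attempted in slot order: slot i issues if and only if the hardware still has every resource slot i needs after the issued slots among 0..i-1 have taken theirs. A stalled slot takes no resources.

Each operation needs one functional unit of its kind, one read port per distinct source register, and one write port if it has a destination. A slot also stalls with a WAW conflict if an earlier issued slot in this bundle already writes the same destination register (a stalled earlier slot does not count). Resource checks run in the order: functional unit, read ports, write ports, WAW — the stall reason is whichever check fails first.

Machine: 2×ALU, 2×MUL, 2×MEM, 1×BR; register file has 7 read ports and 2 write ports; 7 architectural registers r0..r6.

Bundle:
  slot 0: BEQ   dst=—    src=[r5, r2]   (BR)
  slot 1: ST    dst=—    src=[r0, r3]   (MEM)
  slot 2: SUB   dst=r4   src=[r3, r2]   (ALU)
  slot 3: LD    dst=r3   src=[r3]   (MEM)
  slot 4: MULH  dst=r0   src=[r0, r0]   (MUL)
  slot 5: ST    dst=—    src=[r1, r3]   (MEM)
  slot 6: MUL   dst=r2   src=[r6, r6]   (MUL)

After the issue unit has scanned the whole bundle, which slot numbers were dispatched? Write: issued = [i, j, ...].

#0 BR src=r5,r2 dispatched  <A:2 Mu:2 Ld:2 B:0 rd:5 wr:2>
#1 MEM src=r0,r3 dispatched  <A:2 Mu:2 Ld:1 B:0 rd:3 wr:2>
#2 ALU src=r3,r2 dispatched  <A:1 Mu:2 Ld:1 B:0 rd:1 wr:1>
#3 MEM src=r3 dispatched  <A:1 Mu:2 Ld:0 B:0 rd:0 wr:0>
#4 MUL src=r0,r0 held:RD_PORT  <A:1 Mu:2 Ld:0 B:0 rd:0 wr:0>
#5 MEM src=r1,r3 held:FU  <A:1 Mu:2 Ld:0 B:0 rd:0 wr:0>
#6 MUL src=r6,r6 held:RD_PORT  <A:1 Mu:2 Ld:0 B:0 rd:0 wr:0>

issued = [0, 1, 2, 3]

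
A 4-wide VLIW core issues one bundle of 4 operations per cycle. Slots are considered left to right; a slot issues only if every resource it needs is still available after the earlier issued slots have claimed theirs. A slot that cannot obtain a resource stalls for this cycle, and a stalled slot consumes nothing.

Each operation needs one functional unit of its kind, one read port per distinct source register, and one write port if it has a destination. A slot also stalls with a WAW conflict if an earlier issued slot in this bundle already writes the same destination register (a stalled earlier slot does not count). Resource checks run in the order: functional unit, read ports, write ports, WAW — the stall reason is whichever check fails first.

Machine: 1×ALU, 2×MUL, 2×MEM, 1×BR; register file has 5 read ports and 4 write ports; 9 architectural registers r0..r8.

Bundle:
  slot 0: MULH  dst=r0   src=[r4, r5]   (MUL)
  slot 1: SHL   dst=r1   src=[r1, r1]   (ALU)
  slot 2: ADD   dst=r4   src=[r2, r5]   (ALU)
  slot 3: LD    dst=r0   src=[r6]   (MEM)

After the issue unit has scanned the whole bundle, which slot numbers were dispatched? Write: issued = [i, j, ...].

issued = [0, 1]

  0. MUL→r0 ⇒ go  {1A/1Mu/2Ld/1B | 3r 3w}
  1. ALU→r1 ⇒ go  {0A/1Mu/2Ld/1B | 2r 2w}
  2. ALU→r4 ⇒ no(FU)  {0A/1Mu/2Ld/1B | 2r 2w}
  3. MEM→r0 ⇒ no(WAW)  {0A/1Mu/2Ld/1B | 2r 2w}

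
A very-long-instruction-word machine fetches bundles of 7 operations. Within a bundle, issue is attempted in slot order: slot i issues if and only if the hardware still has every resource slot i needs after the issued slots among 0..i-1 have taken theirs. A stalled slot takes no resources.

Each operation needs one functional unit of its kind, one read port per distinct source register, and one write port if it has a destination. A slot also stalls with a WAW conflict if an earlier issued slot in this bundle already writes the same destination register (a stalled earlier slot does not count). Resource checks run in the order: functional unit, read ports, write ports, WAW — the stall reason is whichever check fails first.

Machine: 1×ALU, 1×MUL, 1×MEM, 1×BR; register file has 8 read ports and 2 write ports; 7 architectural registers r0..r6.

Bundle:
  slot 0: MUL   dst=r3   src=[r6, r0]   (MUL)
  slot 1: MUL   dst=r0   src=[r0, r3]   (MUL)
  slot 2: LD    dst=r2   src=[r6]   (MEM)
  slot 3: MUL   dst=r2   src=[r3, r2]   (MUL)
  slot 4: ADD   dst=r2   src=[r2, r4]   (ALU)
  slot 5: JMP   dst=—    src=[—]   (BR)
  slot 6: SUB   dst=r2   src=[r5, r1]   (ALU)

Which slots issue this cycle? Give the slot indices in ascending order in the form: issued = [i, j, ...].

(0) want 1×MUL +2rd +1wr — yes → AL1|MU0|ME1|BR1|rd6|wr1
(1) want 1×MUL +2rd +1wr — FU → AL1|MU0|ME1|BR1|rd6|wr1
(2) want 1×MEM +1rd +1wr — yes → AL1|MU0|ME0|BR1|rd5|wr0
(3) want 1×MUL +2rd +1wr — FU → AL1|MU0|ME0|BR1|rd5|wr0
(4) want 1×ALU +2rd +1wr — WR_PORT → AL1|MU0|ME0|BR1|rd5|wr0
(5) want 1×BR +0rd +0wr — yes → AL1|MU0|ME0|BR0|rd5|wr0
(6) want 1×ALU +2rd +1wr — WR_PORT → AL1|MU0|ME0|BR0|rd5|wr0

issued = [0, 2, 5]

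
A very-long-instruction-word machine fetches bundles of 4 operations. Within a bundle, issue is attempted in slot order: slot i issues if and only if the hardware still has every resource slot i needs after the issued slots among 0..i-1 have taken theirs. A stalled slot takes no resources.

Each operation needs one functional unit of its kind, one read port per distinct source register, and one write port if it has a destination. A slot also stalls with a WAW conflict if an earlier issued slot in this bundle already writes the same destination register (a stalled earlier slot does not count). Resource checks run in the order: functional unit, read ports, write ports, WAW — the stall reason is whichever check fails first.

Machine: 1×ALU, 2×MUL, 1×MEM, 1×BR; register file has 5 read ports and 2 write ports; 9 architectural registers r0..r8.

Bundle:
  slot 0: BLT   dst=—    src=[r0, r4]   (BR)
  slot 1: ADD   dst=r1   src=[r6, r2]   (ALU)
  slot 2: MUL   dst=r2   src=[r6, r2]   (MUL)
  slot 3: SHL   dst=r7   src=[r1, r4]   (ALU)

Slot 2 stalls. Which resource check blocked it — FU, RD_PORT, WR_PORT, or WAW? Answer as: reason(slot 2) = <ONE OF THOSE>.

slot 0 (BR): ISSUE — free A1,Mu2,Ld1,B0 rp3 wp2
slot 1 (ALU): ISSUE — free A0,Mu2,Ld1,B0 rp1 wp1
slot 2 (MUL): stall RD_PORT — free A0,Mu2,Ld1,B0 rp1 wp1
slot 3 (ALU): stall FU — free A0,Mu2,Ld1,B0 rp1 wp1

reason(slot 2) = RD_PORT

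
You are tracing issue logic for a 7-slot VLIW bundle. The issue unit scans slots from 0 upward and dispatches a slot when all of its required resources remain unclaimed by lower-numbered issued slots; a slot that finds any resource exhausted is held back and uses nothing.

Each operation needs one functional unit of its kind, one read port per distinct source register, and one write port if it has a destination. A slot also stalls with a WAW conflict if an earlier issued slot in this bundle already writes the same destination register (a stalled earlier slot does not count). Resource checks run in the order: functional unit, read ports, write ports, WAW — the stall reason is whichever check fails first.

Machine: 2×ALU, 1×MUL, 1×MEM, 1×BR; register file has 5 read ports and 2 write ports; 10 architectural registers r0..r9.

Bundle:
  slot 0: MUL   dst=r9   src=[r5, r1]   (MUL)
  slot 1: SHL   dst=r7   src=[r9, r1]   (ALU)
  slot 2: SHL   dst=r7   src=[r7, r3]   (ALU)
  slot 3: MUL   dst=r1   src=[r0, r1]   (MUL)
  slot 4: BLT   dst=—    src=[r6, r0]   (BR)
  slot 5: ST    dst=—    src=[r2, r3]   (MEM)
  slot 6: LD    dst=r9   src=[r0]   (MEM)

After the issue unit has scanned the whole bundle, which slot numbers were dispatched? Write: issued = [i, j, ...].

issued = [0, 1]

(0) want 1×MUL +2rd +1wr — yes → AL2|MU0|ME1|BR1|rd3|wr1
(1) want 1×ALU +2rd +1wr — yes → AL1|MU0|ME1|BR1|rd1|wr0
(2) want 1×ALU +2rd +1wr — RD_PORT → AL1|MU0|ME1|BR1|rd1|wr0
(3) want 1×MUL +2rd +1wr — FU → AL1|MU0|ME1|BR1|rd1|wr0
(4) want 1×BR +2rd +0wr — RD_PORT → AL1|MU0|ME1|BR1|rd1|wr0
(5) want 1×MEM +2rd +0wr — RD_PORT → AL1|MU0|ME1|BR1|rd1|wr0
(6) want 1×MEM +1rd +1wr — WR_PORT → AL1|MU0|ME1|BR1|rd1|wr0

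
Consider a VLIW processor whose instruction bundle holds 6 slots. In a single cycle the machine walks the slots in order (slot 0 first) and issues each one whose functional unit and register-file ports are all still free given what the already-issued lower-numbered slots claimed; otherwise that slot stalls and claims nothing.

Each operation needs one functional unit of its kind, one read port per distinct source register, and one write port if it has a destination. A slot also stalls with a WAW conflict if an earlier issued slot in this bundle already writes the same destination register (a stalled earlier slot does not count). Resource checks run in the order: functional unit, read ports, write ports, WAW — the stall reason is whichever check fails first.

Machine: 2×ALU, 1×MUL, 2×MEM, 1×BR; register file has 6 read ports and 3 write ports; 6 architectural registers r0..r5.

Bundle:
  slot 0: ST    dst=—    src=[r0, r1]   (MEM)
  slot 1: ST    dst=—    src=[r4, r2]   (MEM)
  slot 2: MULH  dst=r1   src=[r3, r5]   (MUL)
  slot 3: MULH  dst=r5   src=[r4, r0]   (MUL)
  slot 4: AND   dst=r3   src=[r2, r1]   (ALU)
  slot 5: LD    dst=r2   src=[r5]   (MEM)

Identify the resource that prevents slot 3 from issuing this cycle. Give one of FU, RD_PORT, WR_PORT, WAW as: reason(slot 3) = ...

(0) want 1×MEM +2rd +0wr — yes → AL2|MU1|ME1|BR1|rd4|wr3
(1) want 1×MEM +2rd +0wr — yes → AL2|MU1|ME0|BR1|rd2|wr3
(2) want 1×MUL +2rd +1wr — yes → AL2|MU0|ME0|BR1|rd0|wr2
(3) want 1×MUL +2rd +1wr — FU → AL2|MU0|ME0|BR1|rd0|wr2
(4) want 1×ALU +2rd +1wr — RD_PORT → AL2|MU0|ME0|BR1|rd0|wr2
(5) want 1×MEM +1rd +1wr — FU → AL2|MU0|ME0|BR1|rd0|wr2

reason(slot 3) = FU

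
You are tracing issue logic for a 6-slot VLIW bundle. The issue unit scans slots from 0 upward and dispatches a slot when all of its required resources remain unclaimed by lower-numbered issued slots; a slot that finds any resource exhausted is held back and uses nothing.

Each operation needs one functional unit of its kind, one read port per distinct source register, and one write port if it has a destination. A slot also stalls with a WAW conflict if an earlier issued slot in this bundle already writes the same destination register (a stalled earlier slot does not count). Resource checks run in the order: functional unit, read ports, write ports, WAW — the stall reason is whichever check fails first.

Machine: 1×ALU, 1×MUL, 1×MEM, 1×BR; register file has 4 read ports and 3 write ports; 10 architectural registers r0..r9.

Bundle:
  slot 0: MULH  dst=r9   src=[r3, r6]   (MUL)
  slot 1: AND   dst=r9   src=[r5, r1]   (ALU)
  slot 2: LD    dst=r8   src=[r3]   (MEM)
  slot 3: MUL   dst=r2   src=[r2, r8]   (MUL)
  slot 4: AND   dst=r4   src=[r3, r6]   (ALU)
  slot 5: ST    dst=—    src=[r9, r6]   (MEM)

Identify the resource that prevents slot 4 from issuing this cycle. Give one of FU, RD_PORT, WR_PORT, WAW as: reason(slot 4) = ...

reason(slot 4) = RD_PORT

slot 0 (MUL): ISSUE — free A1,Mu0,Ld1,B1 rp2 wp2
slot 1 (ALU): stall WAW — free A1,Mu0,Ld1,B1 rp2 wp2
slot 2 (MEM): ISSUE — free A1,Mu0,Ld0,B1 rp1 wp1
slot 3 (MUL): stall FU — free A1,Mu0,Ld0,B1 rp1 wp1
slot 4 (ALU): stall RD_PORT — free A1,Mu0,Ld0,B1 rp1 wp1
slot 5 (MEM): stall FU — free A1,Mu0,Ld0,B1 rp1 wp1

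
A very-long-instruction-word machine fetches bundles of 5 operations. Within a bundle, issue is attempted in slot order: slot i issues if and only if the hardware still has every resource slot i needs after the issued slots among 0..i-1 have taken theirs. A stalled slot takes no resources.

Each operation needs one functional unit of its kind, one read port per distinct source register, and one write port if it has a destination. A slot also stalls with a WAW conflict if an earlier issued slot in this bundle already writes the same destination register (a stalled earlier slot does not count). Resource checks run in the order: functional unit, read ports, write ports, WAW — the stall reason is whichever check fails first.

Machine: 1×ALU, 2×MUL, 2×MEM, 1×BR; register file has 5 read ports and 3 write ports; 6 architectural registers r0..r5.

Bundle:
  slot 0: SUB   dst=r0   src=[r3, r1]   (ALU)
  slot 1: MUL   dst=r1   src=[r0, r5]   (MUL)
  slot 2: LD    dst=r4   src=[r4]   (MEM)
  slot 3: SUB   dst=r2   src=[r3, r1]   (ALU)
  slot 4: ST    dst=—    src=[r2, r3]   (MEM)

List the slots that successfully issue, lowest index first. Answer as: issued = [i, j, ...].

issued = [0, 1, 2]

(0) want 1×ALU +2rd +1wr — yes → AL0|MU2|ME2|BR1|rd3|wr2
(1) want 1×MUL +2rd +1wr — yes → AL0|MU1|ME2|BR1|rd1|wr1
(2) want 1×MEM +1rd +1wr — yes → AL0|MU1|ME1|BR1|rd0|wr0
(3) want 1×ALU +2rd +1wr — FU → AL0|MU1|ME1|BR1|rd0|wr0
(4) want 1×MEM +2rd +0wr — RD_PORT → AL0|MU1|ME1|BR1|rd0|wr0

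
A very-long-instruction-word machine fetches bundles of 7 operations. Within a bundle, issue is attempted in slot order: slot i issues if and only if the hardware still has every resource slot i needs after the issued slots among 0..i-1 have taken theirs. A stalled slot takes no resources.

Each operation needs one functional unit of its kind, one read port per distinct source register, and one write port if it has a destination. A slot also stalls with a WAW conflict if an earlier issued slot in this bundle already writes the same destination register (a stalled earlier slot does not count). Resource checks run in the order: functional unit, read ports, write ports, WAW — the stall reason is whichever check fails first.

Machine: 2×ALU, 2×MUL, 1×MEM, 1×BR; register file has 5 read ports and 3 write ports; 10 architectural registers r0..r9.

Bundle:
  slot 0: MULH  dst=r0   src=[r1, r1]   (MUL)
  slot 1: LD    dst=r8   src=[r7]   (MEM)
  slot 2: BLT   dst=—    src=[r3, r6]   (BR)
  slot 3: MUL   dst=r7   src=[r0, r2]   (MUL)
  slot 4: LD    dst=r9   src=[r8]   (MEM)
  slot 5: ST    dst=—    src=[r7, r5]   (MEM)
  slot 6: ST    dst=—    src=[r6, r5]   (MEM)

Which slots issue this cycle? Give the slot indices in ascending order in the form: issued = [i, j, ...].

#0 MUL src=r1,r1 dispatched  <A:2 Mu:1 Ld:1 B:1 rd:4 wr:2>
#1 MEM src=r7 dispatched  <A:2 Mu:1 Ld:0 B:1 rd:3 wr:1>
#2 BR src=r3,r6 dispatched  <A:2 Mu:1 Ld:0 B:0 rd:1 wr:1>
#3 MUL src=r0,r2 held:RD_PORT  <A:2 Mu:1 Ld:0 B:0 rd:1 wr:1>
#4 MEM src=r8 held:FU  <A:2 Mu:1 Ld:0 B:0 rd:1 wr:1>
#5 MEM src=r7,r5 held:FU  <A:2 Mu:1 Ld:0 B:0 rd:1 wr:1>
#6 MEM src=r6,r5 held:FU  <A:2 Mu:1 Ld:0 B:0 rd:1 wr:1>

issued = [0, 1, 2]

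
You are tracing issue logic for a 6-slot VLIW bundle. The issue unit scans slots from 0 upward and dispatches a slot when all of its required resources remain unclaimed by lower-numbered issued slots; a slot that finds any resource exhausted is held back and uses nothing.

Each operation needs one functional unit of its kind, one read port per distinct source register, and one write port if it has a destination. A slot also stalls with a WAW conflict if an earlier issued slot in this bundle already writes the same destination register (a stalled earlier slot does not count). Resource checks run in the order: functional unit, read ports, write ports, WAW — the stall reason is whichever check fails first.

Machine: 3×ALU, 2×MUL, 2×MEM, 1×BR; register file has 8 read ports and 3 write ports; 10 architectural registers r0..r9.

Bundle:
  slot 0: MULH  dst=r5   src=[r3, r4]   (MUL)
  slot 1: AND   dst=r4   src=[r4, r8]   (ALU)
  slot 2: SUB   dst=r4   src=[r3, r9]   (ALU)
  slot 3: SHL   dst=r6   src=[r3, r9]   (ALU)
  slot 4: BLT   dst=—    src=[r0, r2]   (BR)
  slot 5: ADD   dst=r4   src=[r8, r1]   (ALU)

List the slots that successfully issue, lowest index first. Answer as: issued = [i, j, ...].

issued = [0, 1, 3, 4]

slot 0 (MUL): ISSUE — free A3,Mu1,Ld2,B1 rp6 wp2
slot 1 (ALU): ISSUE — free A2,Mu1,Ld2,B1 rp4 wp1
slot 2 (ALU): stall WAW — free A2,Mu1,Ld2,B1 rp4 wp1
slot 3 (ALU): ISSUE — free A1,Mu1,Ld2,B1 rp2 wp0
slot 4 (BR): ISSUE — free A1,Mu1,Ld2,B0 rp0 wp0
slot 5 (ALU): stall RD_PORT — free A1,Mu1,Ld2,B0 rp0 wp0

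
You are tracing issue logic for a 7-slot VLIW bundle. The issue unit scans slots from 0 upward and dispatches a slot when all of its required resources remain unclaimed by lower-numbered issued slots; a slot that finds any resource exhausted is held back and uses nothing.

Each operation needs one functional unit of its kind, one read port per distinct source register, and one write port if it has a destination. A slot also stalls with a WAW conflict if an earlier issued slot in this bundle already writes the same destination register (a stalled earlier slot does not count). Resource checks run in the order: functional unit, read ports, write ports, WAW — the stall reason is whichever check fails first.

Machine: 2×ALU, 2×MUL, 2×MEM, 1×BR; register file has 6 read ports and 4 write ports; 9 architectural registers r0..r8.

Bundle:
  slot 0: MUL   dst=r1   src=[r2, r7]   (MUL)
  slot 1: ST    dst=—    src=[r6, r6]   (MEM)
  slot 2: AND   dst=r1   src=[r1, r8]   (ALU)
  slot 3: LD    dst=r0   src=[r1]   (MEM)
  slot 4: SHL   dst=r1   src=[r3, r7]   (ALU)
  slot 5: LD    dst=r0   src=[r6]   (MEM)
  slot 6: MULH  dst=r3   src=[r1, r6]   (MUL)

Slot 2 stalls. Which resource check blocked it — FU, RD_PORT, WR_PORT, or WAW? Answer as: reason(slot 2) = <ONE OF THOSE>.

reason(slot 2) = WAW

  0. MUL→r1 ⇒ go  {2A/1Mu/2Ld/1B | 4r 3w}
  1. MEM ⇒ go  {2A/1Mu/1Ld/1B | 3r 3w}
  2. ALU→r1 ⇒ no(WAW)  {2A/1Mu/1Ld/1B | 3r 3w}
  3. MEM→r0 ⇒ go  {2A/1Mu/0Ld/1B | 2r 2w}
  4. ALU→r1 ⇒ no(WAW)  {2A/1Mu/0Ld/1B | 2r 2w}
  5. MEM→r0 ⇒ no(FU)  {2A/1Mu/0Ld/1B | 2r 2w}
  6. MUL→r3 ⇒ go  {2A/0Mu/0Ld/1B | 0r 1w}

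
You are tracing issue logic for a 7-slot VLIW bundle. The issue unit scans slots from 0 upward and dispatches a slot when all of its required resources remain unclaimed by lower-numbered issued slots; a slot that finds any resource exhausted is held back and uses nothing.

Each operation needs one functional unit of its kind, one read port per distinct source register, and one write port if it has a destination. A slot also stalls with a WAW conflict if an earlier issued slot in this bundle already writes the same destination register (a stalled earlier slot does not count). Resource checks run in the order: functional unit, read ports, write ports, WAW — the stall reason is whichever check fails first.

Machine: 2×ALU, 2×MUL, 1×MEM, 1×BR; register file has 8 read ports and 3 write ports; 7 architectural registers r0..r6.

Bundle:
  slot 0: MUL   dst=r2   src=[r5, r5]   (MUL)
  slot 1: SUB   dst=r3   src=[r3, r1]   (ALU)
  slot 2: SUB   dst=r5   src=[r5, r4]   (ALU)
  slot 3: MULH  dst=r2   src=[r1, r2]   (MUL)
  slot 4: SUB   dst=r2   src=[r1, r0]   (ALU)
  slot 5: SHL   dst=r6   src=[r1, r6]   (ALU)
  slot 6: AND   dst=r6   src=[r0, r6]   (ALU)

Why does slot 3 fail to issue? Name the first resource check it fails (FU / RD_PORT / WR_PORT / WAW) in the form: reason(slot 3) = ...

reason(slot 3) = WR_PORT

slot 0 (MUL): ISSUE — free A2,Mu1,Ld1,B1 rp7 wp2
slot 1 (ALU): ISSUE — free A1,Mu1,Ld1,B1 rp5 wp1
slot 2 (ALU): ISSUE — free A0,Mu1,Ld1,B1 rp3 wp0
slot 3 (MUL): stall WR_PORT — free A0,Mu1,Ld1,B1 rp3 wp0
slot 4 (ALU): stall FU — free A0,Mu1,Ld1,B1 rp3 wp0
slot 5 (ALU): stall FU — free A0,Mu1,Ld1,B1 rp3 wp0
slot 6 (ALU): stall FU — free A0,Mu1,Ld1,B1 rp3 wp0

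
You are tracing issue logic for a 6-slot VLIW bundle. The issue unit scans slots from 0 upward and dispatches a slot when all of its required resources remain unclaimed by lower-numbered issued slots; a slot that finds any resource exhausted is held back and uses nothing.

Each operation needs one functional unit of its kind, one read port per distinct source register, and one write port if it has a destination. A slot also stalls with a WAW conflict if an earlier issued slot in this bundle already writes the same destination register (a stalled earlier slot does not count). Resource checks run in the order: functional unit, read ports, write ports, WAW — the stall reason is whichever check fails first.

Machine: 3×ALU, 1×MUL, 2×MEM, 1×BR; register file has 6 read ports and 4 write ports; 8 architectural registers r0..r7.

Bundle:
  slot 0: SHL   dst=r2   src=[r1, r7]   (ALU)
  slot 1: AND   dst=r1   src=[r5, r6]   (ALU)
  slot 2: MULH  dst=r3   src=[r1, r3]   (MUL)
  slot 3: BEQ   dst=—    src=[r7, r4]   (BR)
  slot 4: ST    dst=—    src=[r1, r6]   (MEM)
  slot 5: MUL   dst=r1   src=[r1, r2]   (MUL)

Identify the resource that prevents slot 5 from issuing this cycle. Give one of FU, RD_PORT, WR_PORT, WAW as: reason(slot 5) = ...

(0) want 1×ALU +2rd +1wr — yes → AL2|MU1|ME2|BR1|rd4|wr3
(1) want 1×ALU +2rd +1wr — yes → AL1|MU1|ME2|BR1|rd2|wr2
(2) want 1×MUL +2rd +1wr — yes → AL1|MU0|ME2|BR1|rd0|wr1
(3) want 1×BR +2rd +0wr — RD_PORT → AL1|MU0|ME2|BR1|rd0|wr1
(4) want 1×MEM +2rd +0wr — RD_PORT → AL1|MU0|ME2|BR1|rd0|wr1
(5) want 1×MUL +2rd +1wr — FU → AL1|MU0|ME2|BR1|rd0|wr1

reason(slot 5) = FU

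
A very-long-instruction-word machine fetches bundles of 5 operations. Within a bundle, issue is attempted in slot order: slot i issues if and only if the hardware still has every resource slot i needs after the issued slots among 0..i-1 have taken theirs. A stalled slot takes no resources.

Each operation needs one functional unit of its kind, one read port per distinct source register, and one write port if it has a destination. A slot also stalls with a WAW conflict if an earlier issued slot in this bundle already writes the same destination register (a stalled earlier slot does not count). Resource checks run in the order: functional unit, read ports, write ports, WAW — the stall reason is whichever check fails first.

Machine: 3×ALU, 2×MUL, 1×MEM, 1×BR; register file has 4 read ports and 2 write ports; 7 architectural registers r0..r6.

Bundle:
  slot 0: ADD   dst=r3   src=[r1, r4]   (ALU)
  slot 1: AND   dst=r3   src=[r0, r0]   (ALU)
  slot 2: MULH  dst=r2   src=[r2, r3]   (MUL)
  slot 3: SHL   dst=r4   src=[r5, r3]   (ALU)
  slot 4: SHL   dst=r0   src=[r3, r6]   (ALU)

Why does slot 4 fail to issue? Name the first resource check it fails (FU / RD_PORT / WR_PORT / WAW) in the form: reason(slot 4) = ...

reason(slot 4) = RD_PORT

  0. ALU→r3 ⇒ go  {2A/2Mu/1Ld/1B | 2r 1w}
  1. ALU→r3 ⇒ no(WAW)  {2A/2Mu/1Ld/1B | 2r 1w}
  2. MUL→r2 ⇒ go  {2A/1Mu/1Ld/1B | 0r 0w}
  3. ALU→r4 ⇒ no(RD_PORT)  {2A/1Mu/1Ld/1B | 0r 0w}
  4. ALU→r0 ⇒ no(RD_PORT)  {2A/1Mu/1Ld/1B | 0r 0w}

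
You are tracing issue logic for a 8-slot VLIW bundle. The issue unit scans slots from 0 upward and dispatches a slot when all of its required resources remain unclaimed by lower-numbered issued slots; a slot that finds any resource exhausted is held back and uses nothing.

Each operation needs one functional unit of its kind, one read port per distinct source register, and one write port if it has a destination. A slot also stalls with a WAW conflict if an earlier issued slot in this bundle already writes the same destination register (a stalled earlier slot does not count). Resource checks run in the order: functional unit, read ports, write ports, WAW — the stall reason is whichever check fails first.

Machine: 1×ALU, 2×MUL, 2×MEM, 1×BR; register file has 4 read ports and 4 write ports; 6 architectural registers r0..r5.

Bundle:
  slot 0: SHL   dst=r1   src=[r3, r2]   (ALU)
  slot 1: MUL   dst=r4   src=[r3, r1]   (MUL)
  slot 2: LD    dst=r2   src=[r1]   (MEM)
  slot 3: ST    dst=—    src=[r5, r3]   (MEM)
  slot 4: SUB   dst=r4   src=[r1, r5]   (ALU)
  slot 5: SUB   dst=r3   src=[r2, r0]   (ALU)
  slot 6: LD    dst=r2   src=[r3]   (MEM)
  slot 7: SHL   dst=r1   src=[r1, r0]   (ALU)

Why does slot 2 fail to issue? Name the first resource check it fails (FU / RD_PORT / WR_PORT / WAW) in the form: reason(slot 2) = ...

reason(slot 2) = RD_PORT

  0. ALU→r1 ⇒ go  {0A/2Mu/2Ld/1B | 2r 3w}
  1. MUL→r4 ⇒ go  {0A/1Mu/2Ld/1B | 0r 2w}
  2. MEM→r2 ⇒ no(RD_PORT)  {0A/1Mu/2Ld/1B | 0r 2w}
  3. MEM ⇒ no(RD_PORT)  {0A/1Mu/2Ld/1B | 0r 2w}
  4. ALU→r4 ⇒ no(FU)  {0A/1Mu/2Ld/1B | 0r 2w}
  5. ALU→r3 ⇒ no(FU)  {0A/1Mu/2Ld/1B | 0r 2w}
  6. MEM→r2 ⇒ no(RD_PORT)  {0A/1Mu/2Ld/1B | 0r 2w}
  7. ALU→r1 ⇒ no(FU)  {0A/1Mu/2Ld/1B | 0r 2w}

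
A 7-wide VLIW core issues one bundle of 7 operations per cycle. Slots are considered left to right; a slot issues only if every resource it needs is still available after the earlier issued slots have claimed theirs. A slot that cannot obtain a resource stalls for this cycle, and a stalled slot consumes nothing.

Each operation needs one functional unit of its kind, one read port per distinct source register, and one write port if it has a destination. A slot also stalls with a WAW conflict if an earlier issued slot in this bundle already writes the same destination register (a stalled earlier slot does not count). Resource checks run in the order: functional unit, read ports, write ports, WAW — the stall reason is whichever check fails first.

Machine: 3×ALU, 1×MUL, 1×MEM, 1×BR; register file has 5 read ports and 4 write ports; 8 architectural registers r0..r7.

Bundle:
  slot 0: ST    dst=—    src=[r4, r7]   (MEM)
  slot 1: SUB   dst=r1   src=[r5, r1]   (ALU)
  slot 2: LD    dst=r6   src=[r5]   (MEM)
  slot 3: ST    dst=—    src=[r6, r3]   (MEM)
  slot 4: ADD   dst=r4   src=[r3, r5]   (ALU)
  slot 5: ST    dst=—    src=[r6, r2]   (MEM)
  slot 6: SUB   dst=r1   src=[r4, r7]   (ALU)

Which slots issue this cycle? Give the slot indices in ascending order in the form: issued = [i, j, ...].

issued = [0, 1]

(0) want 1×MEM +2rd +0wr — yes → AL3|MU1|ME0|BR1|rd3|wr4
(1) want 1×ALU +2rd +1wr — yes → AL2|MU1|ME0|BR1|rd1|wr3
(2) want 1×MEM +1rd +1wr — FU → AL2|MU1|ME0|BR1|rd1|wr3
(3) want 1×MEM +2rd +0wr — FU → AL2|MU1|ME0|BR1|rd1|wr3
(4) want 1×ALU +2rd +1wr — RD_PORT → AL2|MU1|ME0|BR1|rd1|wr3
(5) want 1×MEM +2rd +0wr — FU → AL2|MU1|ME0|BR1|rd1|wr3
(6) want 1×ALU +2rd +1wr — RD_PORT → AL2|MU1|ME0|BR1|rd1|wr3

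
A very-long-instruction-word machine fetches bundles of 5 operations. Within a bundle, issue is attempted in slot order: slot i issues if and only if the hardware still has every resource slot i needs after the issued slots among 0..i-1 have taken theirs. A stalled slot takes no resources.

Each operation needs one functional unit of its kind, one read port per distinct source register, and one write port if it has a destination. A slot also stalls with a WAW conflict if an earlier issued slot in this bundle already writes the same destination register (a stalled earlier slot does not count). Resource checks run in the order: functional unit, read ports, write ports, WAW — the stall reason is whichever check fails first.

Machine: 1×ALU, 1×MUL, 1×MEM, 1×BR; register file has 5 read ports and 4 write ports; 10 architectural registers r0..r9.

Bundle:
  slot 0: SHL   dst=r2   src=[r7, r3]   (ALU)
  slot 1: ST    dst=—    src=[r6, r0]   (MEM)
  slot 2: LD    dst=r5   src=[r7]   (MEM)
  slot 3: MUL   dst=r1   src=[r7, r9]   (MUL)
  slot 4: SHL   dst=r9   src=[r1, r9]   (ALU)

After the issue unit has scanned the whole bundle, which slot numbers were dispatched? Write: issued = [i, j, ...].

issued = [0, 1]

slot 0 (ALU): ISSUE — free A0,Mu1,Ld1,B1 rp3 wp3
slot 1 (MEM): ISSUE — free A0,Mu1,Ld0,B1 rp1 wp3
slot 2 (MEM): stall FU — free A0,Mu1,Ld0,B1 rp1 wp3
slot 3 (MUL): stall RD_PORT — free A0,Mu1,Ld0,B1 rp1 wp3
slot 4 (ALU): stall FU — free A0,Mu1,Ld0,B1 rp1 wp3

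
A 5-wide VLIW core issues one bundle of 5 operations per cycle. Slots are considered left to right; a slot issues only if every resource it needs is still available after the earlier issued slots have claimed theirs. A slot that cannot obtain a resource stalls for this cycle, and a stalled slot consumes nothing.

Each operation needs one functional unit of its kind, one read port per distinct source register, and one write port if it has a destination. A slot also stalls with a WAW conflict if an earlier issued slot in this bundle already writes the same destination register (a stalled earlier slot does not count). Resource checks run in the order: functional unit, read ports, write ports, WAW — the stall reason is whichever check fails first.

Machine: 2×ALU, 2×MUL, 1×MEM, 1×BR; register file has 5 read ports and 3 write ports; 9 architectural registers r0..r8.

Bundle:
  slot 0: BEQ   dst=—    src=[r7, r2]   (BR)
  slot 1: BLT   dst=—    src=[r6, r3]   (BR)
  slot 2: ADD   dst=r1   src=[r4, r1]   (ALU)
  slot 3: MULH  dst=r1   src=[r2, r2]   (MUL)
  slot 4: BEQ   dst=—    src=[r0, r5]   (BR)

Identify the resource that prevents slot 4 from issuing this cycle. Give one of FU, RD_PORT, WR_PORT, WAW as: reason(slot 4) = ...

slot 0 (BR): ISSUE — free A2,Mu2,Ld1,B0 rp3 wp3
slot 1 (BR): stall FU — free A2,Mu2,Ld1,B0 rp3 wp3
slot 2 (ALU): ISSUE — free A1,Mu2,Ld1,B0 rp1 wp2
slot 3 (MUL): stall WAW — free A1,Mu2,Ld1,B0 rp1 wp2
slot 4 (BR): stall FU — free A1,Mu2,Ld1,B0 rp1 wp2

reason(slot 4) = FU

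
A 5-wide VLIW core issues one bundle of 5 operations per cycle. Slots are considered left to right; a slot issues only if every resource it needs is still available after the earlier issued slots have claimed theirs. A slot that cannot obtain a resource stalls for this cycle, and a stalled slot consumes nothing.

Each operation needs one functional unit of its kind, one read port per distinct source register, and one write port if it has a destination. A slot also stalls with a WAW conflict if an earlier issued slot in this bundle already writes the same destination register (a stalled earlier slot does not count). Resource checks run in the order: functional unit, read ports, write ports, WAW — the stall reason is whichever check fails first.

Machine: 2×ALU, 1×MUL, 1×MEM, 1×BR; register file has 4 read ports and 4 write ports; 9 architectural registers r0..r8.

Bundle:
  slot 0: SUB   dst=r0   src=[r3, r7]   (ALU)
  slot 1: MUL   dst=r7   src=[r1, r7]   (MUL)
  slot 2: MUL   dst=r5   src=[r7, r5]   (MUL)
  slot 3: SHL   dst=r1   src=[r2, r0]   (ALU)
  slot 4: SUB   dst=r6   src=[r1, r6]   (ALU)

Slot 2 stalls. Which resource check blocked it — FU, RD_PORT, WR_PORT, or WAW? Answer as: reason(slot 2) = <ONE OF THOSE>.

slot 0 (ALU): ISSUE — free A1,Mu1,Ld1,B1 rp2 wp3
slot 1 (MUL): ISSUE — free A1,Mu0,Ld1,B1 rp0 wp2
slot 2 (MUL): stall FU — free A1,Mu0,Ld1,B1 rp0 wp2
slot 3 (ALU): stall RD_PORT — free A1,Mu0,Ld1,B1 rp0 wp2
slot 4 (ALU): stall RD_PORT — free A1,Mu0,Ld1,B1 rp0 wp2

reason(slot 2) = FU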